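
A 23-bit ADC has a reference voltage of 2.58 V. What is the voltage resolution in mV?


The resolution (LSB) of an ADC is Vref / 2^n.
LSB = 2.58 / 2^23
LSB = 2.58 / 8388608
LSB = 3.1e-07 V = 0.00030756 mV

0.00030756 mV


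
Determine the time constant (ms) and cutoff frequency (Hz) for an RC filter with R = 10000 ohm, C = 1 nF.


Time constant: tau = R * C.
tau = 10000 * 1.00e-09 = 1e-05 s
tau = 0.01 ms
Cutoff frequency: fc = 1 / (2*pi*R*C).
fc = 1 / (2*pi*1e-05) = 15915.49 Hz

tau = 0.01 ms, fc = 15915.49 Hz


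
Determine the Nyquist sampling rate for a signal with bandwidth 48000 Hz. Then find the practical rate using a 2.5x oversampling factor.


By Nyquist theorem, fs_min = 2 * fmax.
fs_min = 2 * 48000 = 96000 Hz
Practical rate = 2.5 * fs_min = 2.5 * 96000 = 240000 Hz

fs_min = 96000 Hz, fs_practical = 240000 Hz


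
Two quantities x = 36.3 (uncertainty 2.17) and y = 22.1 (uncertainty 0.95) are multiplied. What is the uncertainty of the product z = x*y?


For a product z = x*y, the relative uncertainty is:
uz/z = sqrt((ux/x)^2 + (uy/y)^2)
Relative uncertainties: ux/x = 2.17/36.3 = 0.05978
uy/y = 0.95/22.1 = 0.042986
z = 36.3 * 22.1 = 802.2
uz = 802.2 * sqrt(0.05978^2 + 0.042986^2) = 59.069

59.069


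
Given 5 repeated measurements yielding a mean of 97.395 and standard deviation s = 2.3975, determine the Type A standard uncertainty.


The standard uncertainty for Type A evaluation is u = s / sqrt(n).
u = 2.3975 / sqrt(5)
u = 2.3975 / 2.2361
u = 1.0722

1.0722


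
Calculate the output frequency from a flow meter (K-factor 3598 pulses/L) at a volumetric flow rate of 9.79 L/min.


Frequency = K * Q / 60 (converting L/min to L/s).
f = 3598 * 9.79 / 60
f = 35224.42 / 60
f = 587.07 Hz

587.07 Hz


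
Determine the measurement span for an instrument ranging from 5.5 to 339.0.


Span = upper range - lower range.
Span = 339.0 - (5.5)
Span = 333.5

333.5


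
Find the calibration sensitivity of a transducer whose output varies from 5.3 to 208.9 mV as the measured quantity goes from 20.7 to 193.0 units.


Sensitivity = (y2 - y1) / (x2 - x1).
S = (208.9 - 5.3) / (193.0 - 20.7)
S = 203.6 / 172.3
S = 1.1817 mV/unit

1.1817 mV/unit


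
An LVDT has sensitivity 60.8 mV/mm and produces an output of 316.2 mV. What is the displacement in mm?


Displacement = Vout / sensitivity.
d = 316.2 / 60.8
d = 5.201 mm

5.201 mm


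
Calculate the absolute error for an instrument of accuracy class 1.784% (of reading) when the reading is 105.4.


Absolute error = (accuracy% / 100) * reading.
Error = (1.784 / 100) * 105.4
Error = 0.01784 * 105.4
Error = 1.8803

1.8803


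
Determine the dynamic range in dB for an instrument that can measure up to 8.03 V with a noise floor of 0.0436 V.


Dynamic range = 20 * log10(Vmax / Vnoise).
DR = 20 * log10(8.03 / 0.0436)
DR = 20 * log10(184.17)
DR = 45.3 dB

45.3 dB


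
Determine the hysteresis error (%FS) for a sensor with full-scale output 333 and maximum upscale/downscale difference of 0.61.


Hysteresis = (max difference / full scale) * 100%.
H = (0.61 / 333) * 100
H = 0.183 %FS

0.183 %FS


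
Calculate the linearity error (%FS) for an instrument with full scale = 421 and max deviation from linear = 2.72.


Linearity error = (max deviation / full scale) * 100%.
Linearity = (2.72 / 421) * 100
Linearity = 0.646 %FS

0.646 %FS


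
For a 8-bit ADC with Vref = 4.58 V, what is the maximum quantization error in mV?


The maximum quantization error is +/- LSB/2.
LSB = Vref / 2^n = 4.58 / 256 = 0.01789063 V
Max error = LSB / 2 = 0.01789063 / 2 = 0.00894531 V
Max error = 8.9453 mV

8.9453 mV


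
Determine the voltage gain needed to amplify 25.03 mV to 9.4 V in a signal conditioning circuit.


Gain = Vout / Vin (converting to same units).
G = 9.4 V / 25.03 mV
G = 9400.0 mV / 25.03 mV
G = 375.55

375.55


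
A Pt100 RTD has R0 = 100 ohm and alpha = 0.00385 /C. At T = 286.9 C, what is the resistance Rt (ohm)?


The RTD equation: Rt = R0 * (1 + alpha * T).
Rt = 100 * (1 + 0.00385 * 286.9)
Rt = 100 * (1 + 1.104565)
Rt = 100 * 2.104565
Rt = 210.457 ohm

210.457 ohm


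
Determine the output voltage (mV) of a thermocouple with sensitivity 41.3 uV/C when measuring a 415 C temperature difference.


The thermocouple output V = sensitivity * dT.
V = 41.3 uV/C * 415 C
V = 17139.5 uV
V = 17.14 mV

17.14 mV


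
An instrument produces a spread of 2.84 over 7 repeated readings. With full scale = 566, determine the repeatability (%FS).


Repeatability = (spread / full scale) * 100%.
R = (2.84 / 566) * 100
R = 0.502 %FS

0.502 %FS


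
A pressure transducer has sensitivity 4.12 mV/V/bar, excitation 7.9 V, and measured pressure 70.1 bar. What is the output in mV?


Output = sensitivity * Vex * P.
Vout = 4.12 * 7.9 * 70.1
Vout = 32.548 * 70.1
Vout = 2281.61 mV

2281.61 mV


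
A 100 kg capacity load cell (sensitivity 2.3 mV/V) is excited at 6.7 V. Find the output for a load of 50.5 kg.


Vout = rated_output * Vex * (load / capacity).
Vout = 2.3 * 6.7 * (50.5 / 100)
Vout = 2.3 * 6.7 * 0.505
Vout = 7.782 mV

7.782 mV


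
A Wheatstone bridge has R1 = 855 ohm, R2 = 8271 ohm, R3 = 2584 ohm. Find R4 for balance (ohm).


At balance: R1*R4 = R2*R3, so R4 = R2*R3/R1.
R4 = 8271 * 2584 / 855
R4 = 21372264 / 855
R4 = 24996.8 ohm

24996.8 ohm


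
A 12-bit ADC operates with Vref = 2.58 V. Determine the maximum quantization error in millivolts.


The maximum quantization error is +/- LSB/2.
LSB = Vref / 2^n = 2.58 / 4096 = 0.00062988 V
Max error = LSB / 2 = 0.00062988 / 2 = 0.00031494 V
Max error = 0.3149 mV

0.3149 mV


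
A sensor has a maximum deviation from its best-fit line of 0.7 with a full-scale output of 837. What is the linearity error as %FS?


Linearity error = (max deviation / full scale) * 100%.
Linearity = (0.7 / 837) * 100
Linearity = 0.084 %FS

0.084 %FS


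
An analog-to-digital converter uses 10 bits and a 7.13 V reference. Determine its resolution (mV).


The resolution (LSB) of an ADC is Vref / 2^n.
LSB = 7.13 / 2^10
LSB = 7.13 / 1024
LSB = 0.00696289 V = 6.96289062 mV

6.96289062 mV


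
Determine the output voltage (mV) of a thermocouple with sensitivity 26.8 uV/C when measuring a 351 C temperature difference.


The thermocouple output V = sensitivity * dT.
V = 26.8 uV/C * 351 C
V = 9406.8 uV
V = 9.407 mV

9.407 mV


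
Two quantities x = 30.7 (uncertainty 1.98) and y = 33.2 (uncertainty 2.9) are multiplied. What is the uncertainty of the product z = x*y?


For a product z = x*y, the relative uncertainty is:
uz/z = sqrt((ux/x)^2 + (uy/y)^2)
Relative uncertainties: ux/x = 1.98/30.7 = 0.064495
uy/y = 2.9/33.2 = 0.087349
z = 30.7 * 33.2 = 1019.2
uz = 1019.2 * sqrt(0.064495^2 + 0.087349^2) = 110.669

110.669


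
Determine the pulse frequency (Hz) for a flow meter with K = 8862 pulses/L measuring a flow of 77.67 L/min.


Frequency = K * Q / 60 (converting L/min to L/s).
f = 8862 * 77.67 / 60
f = 688311.54 / 60
f = 11471.86 Hz

11471.86 Hz


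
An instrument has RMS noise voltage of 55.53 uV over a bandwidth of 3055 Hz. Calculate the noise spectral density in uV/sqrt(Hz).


Noise spectral density = Vrms / sqrt(BW).
NSD = 55.53 / sqrt(3055)
NSD = 55.53 / 55.2721
NSD = 1.0047 uV/sqrt(Hz)

1.0047 uV/sqrt(Hz)


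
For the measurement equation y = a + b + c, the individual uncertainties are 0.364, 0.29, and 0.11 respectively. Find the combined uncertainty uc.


For a sum of independent quantities, uc = sqrt(u1^2 + u2^2 + u3^2).
uc = sqrt(0.364^2 + 0.29^2 + 0.11^2)
uc = sqrt(0.132496 + 0.0841 + 0.0121)
uc = 0.4782

0.4782


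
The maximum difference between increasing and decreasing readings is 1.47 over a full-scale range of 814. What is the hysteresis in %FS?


Hysteresis = (max difference / full scale) * 100%.
H = (1.47 / 814) * 100
H = 0.181 %FS

0.181 %FS


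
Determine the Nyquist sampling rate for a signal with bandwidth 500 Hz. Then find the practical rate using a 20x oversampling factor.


By Nyquist theorem, fs_min = 2 * fmax.
fs_min = 2 * 500 = 1000 Hz
Practical rate = 20 * fs_min = 20 * 1000 = 20000 Hz

fs_min = 1000 Hz, fs_practical = 20000 Hz


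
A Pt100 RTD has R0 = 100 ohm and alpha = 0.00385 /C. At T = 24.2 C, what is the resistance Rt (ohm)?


The RTD equation: Rt = R0 * (1 + alpha * T).
Rt = 100 * (1 + 0.00385 * 24.2)
Rt = 100 * (1 + 0.09317)
Rt = 100 * 1.09317
Rt = 109.317 ohm

109.317 ohm


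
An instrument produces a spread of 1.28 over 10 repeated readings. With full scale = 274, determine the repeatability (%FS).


Repeatability = (spread / full scale) * 100%.
R = (1.28 / 274) * 100
R = 0.467 %FS

0.467 %FS


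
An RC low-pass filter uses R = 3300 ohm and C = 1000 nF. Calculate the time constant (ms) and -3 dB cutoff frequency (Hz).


Time constant: tau = R * C.
tau = 3300 * 1.00e-06 = 0.0033 s
tau = 3.3 ms
Cutoff frequency: fc = 1 / (2*pi*R*C).
fc = 1 / (2*pi*0.0033) = 48.23 Hz

tau = 3.3 ms, fc = 48.23 Hz


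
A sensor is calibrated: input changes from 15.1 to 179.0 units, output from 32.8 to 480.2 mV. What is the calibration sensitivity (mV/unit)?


Sensitivity = (y2 - y1) / (x2 - x1).
S = (480.2 - 32.8) / (179.0 - 15.1)
S = 447.4 / 163.9
S = 2.7297 mV/unit

2.7297 mV/unit


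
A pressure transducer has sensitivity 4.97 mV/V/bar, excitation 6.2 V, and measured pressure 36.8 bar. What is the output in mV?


Output = sensitivity * Vex * P.
Vout = 4.97 * 6.2 * 36.8
Vout = 30.814 * 36.8
Vout = 1133.96 mV

1133.96 mV


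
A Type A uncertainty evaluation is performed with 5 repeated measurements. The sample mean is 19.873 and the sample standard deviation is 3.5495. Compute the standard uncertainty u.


The standard uncertainty for Type A evaluation is u = s / sqrt(n).
u = 3.5495 / sqrt(5)
u = 3.5495 / 2.2361
u = 1.5874

1.5874


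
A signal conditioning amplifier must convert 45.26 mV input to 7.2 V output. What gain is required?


Gain = Vout / Vin (converting to same units).
G = 7.2 V / 45.26 mV
G = 7200.0 mV / 45.26 mV
G = 159.08

159.08


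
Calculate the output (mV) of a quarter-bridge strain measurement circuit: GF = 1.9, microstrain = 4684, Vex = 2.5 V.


Quarter bridge output: Vout = (GF * epsilon * Vex) / 4.
Vout = (1.9 * 4684e-6 * 2.5) / 4
Vout = 0.022249 / 4 V
Vout = 0.00556225 V = 5.5623 mV

5.5623 mV


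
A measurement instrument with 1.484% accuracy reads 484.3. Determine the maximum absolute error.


Absolute error = (accuracy% / 100) * reading.
Error = (1.484 / 100) * 484.3
Error = 0.01484 * 484.3
Error = 7.187

7.187


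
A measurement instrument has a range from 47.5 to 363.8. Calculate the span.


Span = upper range - lower range.
Span = 363.8 - (47.5)
Span = 316.3

316.3


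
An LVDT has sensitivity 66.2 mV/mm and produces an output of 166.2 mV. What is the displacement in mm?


Displacement = Vout / sensitivity.
d = 166.2 / 66.2
d = 2.511 mm

2.511 mm


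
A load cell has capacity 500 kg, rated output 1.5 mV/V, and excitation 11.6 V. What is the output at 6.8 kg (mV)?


Vout = rated_output * Vex * (load / capacity).
Vout = 1.5 * 11.6 * (6.8 / 500)
Vout = 1.5 * 11.6 * 0.0136
Vout = 0.237 mV

0.237 mV


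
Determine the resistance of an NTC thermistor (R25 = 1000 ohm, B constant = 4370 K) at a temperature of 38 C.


NTC thermistor equation: Rt = R25 * exp(B * (1/T - 1/T25)).
T in Kelvin: 311.15 K, T25 = 298.15 K
1/T - 1/T25 = 1/311.15 - 1/298.15 = -0.00014013
B * (1/T - 1/T25) = 4370 * -0.00014013 = -0.6124
Rt = 1000 * exp(-0.6124) = 542.1 ohm

542.1 ohm


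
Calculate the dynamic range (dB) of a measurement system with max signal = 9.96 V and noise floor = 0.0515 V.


Dynamic range = 20 * log10(Vmax / Vnoise).
DR = 20 * log10(9.96 / 0.0515)
DR = 20 * log10(193.4)
DR = 45.73 dB

45.73 dB


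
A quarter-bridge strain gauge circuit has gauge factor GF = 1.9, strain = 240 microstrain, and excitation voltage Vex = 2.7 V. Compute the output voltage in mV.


Quarter bridge output: Vout = (GF * epsilon * Vex) / 4.
Vout = (1.9 * 240e-6 * 2.7) / 4
Vout = 0.0012312 / 4 V
Vout = 0.0003078 V = 0.3078 mV

0.3078 mV


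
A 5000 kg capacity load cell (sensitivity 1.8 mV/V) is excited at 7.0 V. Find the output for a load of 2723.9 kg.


Vout = rated_output * Vex * (load / capacity).
Vout = 1.8 * 7.0 * (2723.9 / 5000)
Vout = 1.8 * 7.0 * 0.54478
Vout = 6.864 mV

6.864 mV


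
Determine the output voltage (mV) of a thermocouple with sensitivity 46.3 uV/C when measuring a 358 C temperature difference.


The thermocouple output V = sensitivity * dT.
V = 46.3 uV/C * 358 C
V = 16575.4 uV
V = 16.575 mV

16.575 mV


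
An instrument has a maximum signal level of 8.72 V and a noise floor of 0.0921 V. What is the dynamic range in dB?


Dynamic range = 20 * log10(Vmax / Vnoise).
DR = 20 * log10(8.72 / 0.0921)
DR = 20 * log10(94.68)
DR = 39.53 dB

39.53 dB


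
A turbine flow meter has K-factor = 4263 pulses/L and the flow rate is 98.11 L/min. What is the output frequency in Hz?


Frequency = K * Q / 60 (converting L/min to L/s).
f = 4263 * 98.11 / 60
f = 418242.93 / 60
f = 6970.72 Hz

6970.72 Hz


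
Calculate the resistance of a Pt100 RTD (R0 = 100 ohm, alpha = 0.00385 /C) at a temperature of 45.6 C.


The RTD equation: Rt = R0 * (1 + alpha * T).
Rt = 100 * (1 + 0.00385 * 45.6)
Rt = 100 * (1 + 0.17556)
Rt = 100 * 1.17556
Rt = 117.556 ohm

117.556 ohm


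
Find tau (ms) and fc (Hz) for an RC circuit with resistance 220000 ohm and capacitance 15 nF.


Time constant: tau = R * C.
tau = 220000 * 1.50e-08 = 0.0033 s
tau = 3.3 ms
Cutoff frequency: fc = 1 / (2*pi*R*C).
fc = 1 / (2*pi*0.0033) = 48.23 Hz

tau = 3.3 ms, fc = 48.23 Hz


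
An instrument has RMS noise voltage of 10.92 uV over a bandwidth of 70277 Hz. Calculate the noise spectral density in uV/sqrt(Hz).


Noise spectral density = Vrms / sqrt(BW).
NSD = 10.92 / sqrt(70277)
NSD = 10.92 / 265.0981
NSD = 0.0412 uV/sqrt(Hz)

0.0412 uV/sqrt(Hz)


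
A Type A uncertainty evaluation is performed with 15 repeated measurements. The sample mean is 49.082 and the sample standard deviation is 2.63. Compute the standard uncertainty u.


The standard uncertainty for Type A evaluation is u = s / sqrt(n).
u = 2.63 / sqrt(15)
u = 2.63 / 3.873
u = 0.6791

0.6791


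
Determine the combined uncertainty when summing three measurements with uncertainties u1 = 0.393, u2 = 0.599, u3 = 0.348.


For a sum of independent quantities, uc = sqrt(u1^2 + u2^2 + u3^2).
uc = sqrt(0.393^2 + 0.599^2 + 0.348^2)
uc = sqrt(0.154449 + 0.358801 + 0.121104)
uc = 0.7965

0.7965


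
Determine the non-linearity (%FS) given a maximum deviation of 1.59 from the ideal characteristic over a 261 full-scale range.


Linearity error = (max deviation / full scale) * 100%.
Linearity = (1.59 / 261) * 100
Linearity = 0.609 %FS

0.609 %FS


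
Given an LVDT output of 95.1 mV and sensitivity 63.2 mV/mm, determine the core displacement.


Displacement = Vout / sensitivity.
d = 95.1 / 63.2
d = 1.505 mm

1.505 mm


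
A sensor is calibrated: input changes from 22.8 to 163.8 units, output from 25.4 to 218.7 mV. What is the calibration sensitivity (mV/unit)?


Sensitivity = (y2 - y1) / (x2 - x1).
S = (218.7 - 25.4) / (163.8 - 22.8)
S = 193.3 / 141.0
S = 1.3709 mV/unit

1.3709 mV/unit


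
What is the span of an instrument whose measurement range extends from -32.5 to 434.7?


Span = upper range - lower range.
Span = 434.7 - (-32.5)
Span = 467.2

467.2


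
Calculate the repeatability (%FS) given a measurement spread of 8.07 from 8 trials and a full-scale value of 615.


Repeatability = (spread / full scale) * 100%.
R = (8.07 / 615) * 100
R = 1.312 %FS

1.312 %FS


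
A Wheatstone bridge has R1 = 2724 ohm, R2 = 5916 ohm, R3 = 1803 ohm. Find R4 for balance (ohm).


At balance: R1*R4 = R2*R3, so R4 = R2*R3/R1.
R4 = 5916 * 1803 / 2724
R4 = 10666548 / 2724
R4 = 3915.77 ohm

3915.77 ohm


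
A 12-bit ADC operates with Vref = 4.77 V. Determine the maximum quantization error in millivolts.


The maximum quantization error is +/- LSB/2.
LSB = Vref / 2^n = 4.77 / 4096 = 0.00116455 V
Max error = LSB / 2 = 0.00116455 / 2 = 0.00058228 V
Max error = 0.5823 mV

0.5823 mV


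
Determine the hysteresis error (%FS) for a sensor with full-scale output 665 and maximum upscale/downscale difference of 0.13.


Hysteresis = (max difference / full scale) * 100%.
H = (0.13 / 665) * 100
H = 0.02 %FS

0.02 %FS


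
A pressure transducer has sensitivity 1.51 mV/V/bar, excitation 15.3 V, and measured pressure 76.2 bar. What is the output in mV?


Output = sensitivity * Vex * P.
Vout = 1.51 * 15.3 * 76.2
Vout = 23.103 * 76.2
Vout = 1760.45 mV

1760.45 mV


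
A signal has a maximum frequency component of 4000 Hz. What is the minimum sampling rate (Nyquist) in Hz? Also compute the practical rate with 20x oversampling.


By Nyquist theorem, fs_min = 2 * fmax.
fs_min = 2 * 4000 = 8000 Hz
Practical rate = 20 * fs_min = 20 * 8000 = 160000 Hz

fs_min = 8000 Hz, fs_practical = 160000 Hz


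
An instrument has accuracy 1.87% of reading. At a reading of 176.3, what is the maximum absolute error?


Absolute error = (accuracy% / 100) * reading.
Error = (1.87 / 100) * 176.3
Error = 0.0187 * 176.3
Error = 3.2968

3.2968


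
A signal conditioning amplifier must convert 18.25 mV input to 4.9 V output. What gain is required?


Gain = Vout / Vin (converting to same units).
G = 4.9 V / 18.25 mV
G = 4900.0 mV / 18.25 mV
G = 268.49

268.49


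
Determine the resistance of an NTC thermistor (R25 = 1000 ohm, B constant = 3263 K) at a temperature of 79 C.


NTC thermistor equation: Rt = R25 * exp(B * (1/T - 1/T25)).
T in Kelvin: 352.15 K, T25 = 298.15 K
1/T - 1/T25 = 1/352.15 - 1/298.15 = -0.00051432
B * (1/T - 1/T25) = 3263 * -0.00051432 = -1.6782
Rt = 1000 * exp(-1.6782) = 186.7 ohm

186.7 ohm


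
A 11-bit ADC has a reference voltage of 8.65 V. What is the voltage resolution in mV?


The resolution (LSB) of an ADC is Vref / 2^n.
LSB = 8.65 / 2^11
LSB = 8.65 / 2048
LSB = 0.00422363 V = 4.22363281 mV

4.22363281 mV


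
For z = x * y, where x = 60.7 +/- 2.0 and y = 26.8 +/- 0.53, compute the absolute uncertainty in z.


For a product z = x*y, the relative uncertainty is:
uz/z = sqrt((ux/x)^2 + (uy/y)^2)
Relative uncertainties: ux/x = 2.0/60.7 = 0.032949
uy/y = 0.53/26.8 = 0.019776
z = 60.7 * 26.8 = 1626.8
uz = 1626.8 * sqrt(0.032949^2 + 0.019776^2) = 62.513

62.513


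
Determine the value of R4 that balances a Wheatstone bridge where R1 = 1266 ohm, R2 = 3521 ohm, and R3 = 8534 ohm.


At balance: R1*R4 = R2*R3, so R4 = R2*R3/R1.
R4 = 3521 * 8534 / 1266
R4 = 30048214 / 1266
R4 = 23734.77 ohm

23734.77 ohm


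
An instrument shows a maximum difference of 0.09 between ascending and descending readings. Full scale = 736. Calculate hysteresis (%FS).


Hysteresis = (max difference / full scale) * 100%.
H = (0.09 / 736) * 100
H = 0.012 %FS

0.012 %FS


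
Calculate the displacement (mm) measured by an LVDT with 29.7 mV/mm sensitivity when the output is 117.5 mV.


Displacement = Vout / sensitivity.
d = 117.5 / 29.7
d = 3.956 mm

3.956 mm


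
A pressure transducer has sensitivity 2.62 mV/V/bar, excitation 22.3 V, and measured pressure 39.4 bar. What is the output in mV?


Output = sensitivity * Vex * P.
Vout = 2.62 * 22.3 * 39.4
Vout = 58.426 * 39.4
Vout = 2301.98 mV

2301.98 mV


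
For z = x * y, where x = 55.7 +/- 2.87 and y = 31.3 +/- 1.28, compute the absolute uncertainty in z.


For a product z = x*y, the relative uncertainty is:
uz/z = sqrt((ux/x)^2 + (uy/y)^2)
Relative uncertainties: ux/x = 2.87/55.7 = 0.051526
uy/y = 1.28/31.3 = 0.040895
z = 55.7 * 31.3 = 1743.4
uz = 1743.4 * sqrt(0.051526^2 + 0.040895^2) = 114.685

114.685


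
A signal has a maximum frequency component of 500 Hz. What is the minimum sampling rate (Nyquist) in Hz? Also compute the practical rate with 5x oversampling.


By Nyquist theorem, fs_min = 2 * fmax.
fs_min = 2 * 500 = 1000 Hz
Practical rate = 5 * fs_min = 5 * 1000 = 5000 Hz

fs_min = 1000 Hz, fs_practical = 5000 Hz


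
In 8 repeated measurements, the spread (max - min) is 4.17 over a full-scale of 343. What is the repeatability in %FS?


Repeatability = (spread / full scale) * 100%.
R = (4.17 / 343) * 100
R = 1.216 %FS

1.216 %FS


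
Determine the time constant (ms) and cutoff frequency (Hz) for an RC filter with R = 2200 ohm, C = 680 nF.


Time constant: tau = R * C.
tau = 2200 * 6.80e-07 = 0.001496 s
tau = 1.496 ms
Cutoff frequency: fc = 1 / (2*pi*R*C).
fc = 1 / (2*pi*0.001496) = 106.39 Hz

tau = 1.496 ms, fc = 106.39 Hz


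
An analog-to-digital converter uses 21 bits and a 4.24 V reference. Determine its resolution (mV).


The resolution (LSB) of an ADC is Vref / 2^n.
LSB = 4.24 / 2^21
LSB = 4.24 / 2097152
LSB = 2.02e-06 V = 0.00202179 mV

0.00202179 mV


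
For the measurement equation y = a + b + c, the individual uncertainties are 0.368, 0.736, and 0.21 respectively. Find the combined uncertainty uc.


For a sum of independent quantities, uc = sqrt(u1^2 + u2^2 + u3^2).
uc = sqrt(0.368^2 + 0.736^2 + 0.21^2)
uc = sqrt(0.135424 + 0.541696 + 0.0441)
uc = 0.8492

0.8492


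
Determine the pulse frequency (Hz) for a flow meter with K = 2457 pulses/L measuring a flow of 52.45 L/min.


Frequency = K * Q / 60 (converting L/min to L/s).
f = 2457 * 52.45 / 60
f = 128869.65 / 60
f = 2147.83 Hz

2147.83 Hz


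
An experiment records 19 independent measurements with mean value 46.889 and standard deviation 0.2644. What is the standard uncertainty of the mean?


The standard uncertainty for Type A evaluation is u = s / sqrt(n).
u = 0.2644 / sqrt(19)
u = 0.2644 / 4.3589
u = 0.0607

0.0607


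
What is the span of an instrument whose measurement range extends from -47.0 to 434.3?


Span = upper range - lower range.
Span = 434.3 - (-47.0)
Span = 481.3

481.3


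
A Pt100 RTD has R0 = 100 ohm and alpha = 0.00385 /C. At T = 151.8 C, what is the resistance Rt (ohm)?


The RTD equation: Rt = R0 * (1 + alpha * T).
Rt = 100 * (1 + 0.00385 * 151.8)
Rt = 100 * (1 + 0.58443)
Rt = 100 * 1.58443
Rt = 158.443 ohm

158.443 ohm


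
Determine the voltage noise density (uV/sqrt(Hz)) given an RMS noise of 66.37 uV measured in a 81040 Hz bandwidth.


Noise spectral density = Vrms / sqrt(BW).
NSD = 66.37 / sqrt(81040)
NSD = 66.37 / 284.6753
NSD = 0.2331 uV/sqrt(Hz)

0.2331 uV/sqrt(Hz)


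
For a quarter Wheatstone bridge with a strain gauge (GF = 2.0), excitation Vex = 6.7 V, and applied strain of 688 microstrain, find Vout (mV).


Quarter bridge output: Vout = (GF * epsilon * Vex) / 4.
Vout = (2.0 * 688e-6 * 6.7) / 4
Vout = 0.0092192 / 4 V
Vout = 0.0023048 V = 2.3048 mV

2.3048 mV


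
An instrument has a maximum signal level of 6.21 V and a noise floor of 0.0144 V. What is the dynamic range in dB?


Dynamic range = 20 * log10(Vmax / Vnoise).
DR = 20 * log10(6.21 / 0.0144)
DR = 20 * log10(431.25)
DR = 52.69 dB

52.69 dB


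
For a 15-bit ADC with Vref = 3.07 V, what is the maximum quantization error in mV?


The maximum quantization error is +/- LSB/2.
LSB = Vref / 2^n = 3.07 / 32768 = 9.369e-05 V
Max error = LSB / 2 = 9.369e-05 / 2 = 4.684e-05 V
Max error = 0.0468 mV

0.0468 mV


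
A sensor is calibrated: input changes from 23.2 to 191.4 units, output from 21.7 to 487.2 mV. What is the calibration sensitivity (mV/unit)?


Sensitivity = (y2 - y1) / (x2 - x1).
S = (487.2 - 21.7) / (191.4 - 23.2)
S = 465.5 / 168.2
S = 2.7675 mV/unit

2.7675 mV/unit


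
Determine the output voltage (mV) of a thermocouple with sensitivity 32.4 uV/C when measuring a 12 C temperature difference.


The thermocouple output V = sensitivity * dT.
V = 32.4 uV/C * 12 C
V = 388.8 uV
V = 0.389 mV

0.389 mV


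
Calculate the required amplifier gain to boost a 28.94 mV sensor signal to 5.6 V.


Gain = Vout / Vin (converting to same units).
G = 5.6 V / 28.94 mV
G = 5600.0 mV / 28.94 mV
G = 193.5

193.5


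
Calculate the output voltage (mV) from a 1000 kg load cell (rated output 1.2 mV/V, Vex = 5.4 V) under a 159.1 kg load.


Vout = rated_output * Vex * (load / capacity).
Vout = 1.2 * 5.4 * (159.1 / 1000)
Vout = 1.2 * 5.4 * 0.1591
Vout = 1.031 mV

1.031 mV


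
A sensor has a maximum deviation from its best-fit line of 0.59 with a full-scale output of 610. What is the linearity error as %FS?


Linearity error = (max deviation / full scale) * 100%.
Linearity = (0.59 / 610) * 100
Linearity = 0.097 %FS

0.097 %FS


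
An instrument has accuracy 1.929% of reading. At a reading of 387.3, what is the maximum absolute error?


Absolute error = (accuracy% / 100) * reading.
Error = (1.929 / 100) * 387.3
Error = 0.01929 * 387.3
Error = 7.471

7.471


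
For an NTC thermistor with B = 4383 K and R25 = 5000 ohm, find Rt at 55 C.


NTC thermistor equation: Rt = R25 * exp(B * (1/T - 1/T25)).
T in Kelvin: 328.15 K, T25 = 298.15 K
1/T - 1/T25 = 1/328.15 - 1/298.15 = -0.00030663
B * (1/T - 1/T25) = 4383 * -0.00030663 = -1.344
Rt = 5000 * exp(-1.344) = 1304.1 ohm

1304.1 ohm


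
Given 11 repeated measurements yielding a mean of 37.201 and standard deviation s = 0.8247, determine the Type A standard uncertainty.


The standard uncertainty for Type A evaluation is u = s / sqrt(n).
u = 0.8247 / sqrt(11)
u = 0.8247 / 3.3166
u = 0.2487

0.2487


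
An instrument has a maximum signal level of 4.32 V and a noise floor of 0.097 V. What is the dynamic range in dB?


Dynamic range = 20 * log10(Vmax / Vnoise).
DR = 20 * log10(4.32 / 0.097)
DR = 20 * log10(44.54)
DR = 32.97 dB

32.97 dB


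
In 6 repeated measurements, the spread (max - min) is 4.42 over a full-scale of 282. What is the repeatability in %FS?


Repeatability = (spread / full scale) * 100%.
R = (4.42 / 282) * 100
R = 1.567 %FS

1.567 %FS


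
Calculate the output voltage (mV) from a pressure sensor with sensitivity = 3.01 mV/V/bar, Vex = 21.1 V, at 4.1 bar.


Output = sensitivity * Vex * P.
Vout = 3.01 * 21.1 * 4.1
Vout = 63.511 * 4.1
Vout = 260.4 mV

260.4 mV


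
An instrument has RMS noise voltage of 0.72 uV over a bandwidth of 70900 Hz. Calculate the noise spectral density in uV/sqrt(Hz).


Noise spectral density = Vrms / sqrt(BW).
NSD = 0.72 / sqrt(70900)
NSD = 0.72 / 266.2705
NSD = 0.0027 uV/sqrt(Hz)

0.0027 uV/sqrt(Hz)


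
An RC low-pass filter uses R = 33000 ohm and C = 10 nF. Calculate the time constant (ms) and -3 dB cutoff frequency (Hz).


Time constant: tau = R * C.
tau = 33000 * 1.00e-08 = 0.00033 s
tau = 0.33 ms
Cutoff frequency: fc = 1 / (2*pi*R*C).
fc = 1 / (2*pi*0.00033) = 482.29 Hz

tau = 0.33 ms, fc = 482.29 Hz


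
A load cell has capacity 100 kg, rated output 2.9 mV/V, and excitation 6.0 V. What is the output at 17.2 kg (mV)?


Vout = rated_output * Vex * (load / capacity).
Vout = 2.9 * 6.0 * (17.2 / 100)
Vout = 2.9 * 6.0 * 0.172
Vout = 2.993 mV

2.993 mV


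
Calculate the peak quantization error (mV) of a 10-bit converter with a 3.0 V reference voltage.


The maximum quantization error is +/- LSB/2.
LSB = Vref / 2^n = 3.0 / 1024 = 0.00292969 V
Max error = LSB / 2 = 0.00292969 / 2 = 0.00146484 V
Max error = 1.4648 mV

1.4648 mV


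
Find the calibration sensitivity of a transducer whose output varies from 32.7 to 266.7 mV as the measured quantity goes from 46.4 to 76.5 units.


Sensitivity = (y2 - y1) / (x2 - x1).
S = (266.7 - 32.7) / (76.5 - 46.4)
S = 234.0 / 30.1
S = 7.7741 mV/unit

7.7741 mV/unit


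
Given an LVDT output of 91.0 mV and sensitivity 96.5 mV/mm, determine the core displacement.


Displacement = Vout / sensitivity.
d = 91.0 / 96.5
d = 0.943 mm

0.943 mm


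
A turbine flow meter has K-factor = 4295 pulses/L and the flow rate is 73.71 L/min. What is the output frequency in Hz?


Frequency = K * Q / 60 (converting L/min to L/s).
f = 4295 * 73.71 / 60
f = 316584.45 / 60
f = 5276.41 Hz

5276.41 Hz


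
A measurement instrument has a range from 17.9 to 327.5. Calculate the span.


Span = upper range - lower range.
Span = 327.5 - (17.9)
Span = 309.6

309.6


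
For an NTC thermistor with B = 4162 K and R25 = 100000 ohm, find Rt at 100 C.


NTC thermistor equation: Rt = R25 * exp(B * (1/T - 1/T25)).
T in Kelvin: 373.15 K, T25 = 298.15 K
1/T - 1/T25 = 1/373.15 - 1/298.15 = -0.00067413
B * (1/T - 1/T25) = 4162 * -0.00067413 = -2.8057
Rt = 100000 * exp(-2.8057) = 6046.3 ohm

6046.3 ohm


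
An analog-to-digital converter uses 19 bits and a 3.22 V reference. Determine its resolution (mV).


The resolution (LSB) of an ADC is Vref / 2^n.
LSB = 3.22 / 2^19
LSB = 3.22 / 524288
LSB = 6.14e-06 V = 0.00614166 mV

0.00614166 mV


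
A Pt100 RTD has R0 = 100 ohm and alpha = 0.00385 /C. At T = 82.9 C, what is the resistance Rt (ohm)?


The RTD equation: Rt = R0 * (1 + alpha * T).
Rt = 100 * (1 + 0.00385 * 82.9)
Rt = 100 * (1 + 0.319165)
Rt = 100 * 1.319165
Rt = 131.916 ohm

131.916 ohm


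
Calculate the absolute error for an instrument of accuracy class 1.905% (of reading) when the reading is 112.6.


Absolute error = (accuracy% / 100) * reading.
Error = (1.905 / 100) * 112.6
Error = 0.01905 * 112.6
Error = 2.145

2.145


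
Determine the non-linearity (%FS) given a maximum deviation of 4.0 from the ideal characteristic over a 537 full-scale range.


Linearity error = (max deviation / full scale) * 100%.
Linearity = (4.0 / 537) * 100
Linearity = 0.745 %FS

0.745 %FS


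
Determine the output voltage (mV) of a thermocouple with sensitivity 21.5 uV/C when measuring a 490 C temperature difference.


The thermocouple output V = sensitivity * dT.
V = 21.5 uV/C * 490 C
V = 10535.0 uV
V = 10.535 mV

10.535 mV


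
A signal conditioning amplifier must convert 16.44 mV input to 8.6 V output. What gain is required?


Gain = Vout / Vin (converting to same units).
G = 8.6 V / 16.44 mV
G = 8600.0 mV / 16.44 mV
G = 523.11

523.11


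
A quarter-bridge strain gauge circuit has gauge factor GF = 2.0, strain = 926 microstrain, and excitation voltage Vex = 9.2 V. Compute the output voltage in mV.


Quarter bridge output: Vout = (GF * epsilon * Vex) / 4.
Vout = (2.0 * 926e-6 * 9.2) / 4
Vout = 0.0170384 / 4 V
Vout = 0.0042596 V = 4.2596 mV

4.2596 mV


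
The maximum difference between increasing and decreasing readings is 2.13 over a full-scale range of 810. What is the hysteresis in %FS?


Hysteresis = (max difference / full scale) * 100%.
H = (2.13 / 810) * 100
H = 0.263 %FS

0.263 %FS


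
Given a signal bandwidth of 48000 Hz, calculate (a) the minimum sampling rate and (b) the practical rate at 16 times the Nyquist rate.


By Nyquist theorem, fs_min = 2 * fmax.
fs_min = 2 * 48000 = 96000 Hz
Practical rate = 16 * fs_min = 16 * 96000 = 1536000 Hz

fs_min = 96000 Hz, fs_practical = 1536000 Hz


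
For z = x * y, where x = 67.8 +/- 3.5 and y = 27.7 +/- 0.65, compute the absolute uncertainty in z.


For a product z = x*y, the relative uncertainty is:
uz/z = sqrt((ux/x)^2 + (uy/y)^2)
Relative uncertainties: ux/x = 3.5/67.8 = 0.051622
uy/y = 0.65/27.7 = 0.023466
z = 67.8 * 27.7 = 1878.1
uz = 1878.1 * sqrt(0.051622^2 + 0.023466^2) = 106.496

106.496


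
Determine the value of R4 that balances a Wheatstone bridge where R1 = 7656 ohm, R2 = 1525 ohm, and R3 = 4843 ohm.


At balance: R1*R4 = R2*R3, so R4 = R2*R3/R1.
R4 = 1525 * 4843 / 7656
R4 = 7385575 / 7656
R4 = 964.68 ohm

964.68 ohm


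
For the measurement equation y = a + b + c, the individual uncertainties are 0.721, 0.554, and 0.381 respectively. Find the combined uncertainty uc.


For a sum of independent quantities, uc = sqrt(u1^2 + u2^2 + u3^2).
uc = sqrt(0.721^2 + 0.554^2 + 0.381^2)
uc = sqrt(0.519841 + 0.306916 + 0.145161)
uc = 0.9859

0.9859


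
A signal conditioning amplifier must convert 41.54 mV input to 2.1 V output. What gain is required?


Gain = Vout / Vin (converting to same units).
G = 2.1 V / 41.54 mV
G = 2100.0 mV / 41.54 mV
G = 50.55

50.55


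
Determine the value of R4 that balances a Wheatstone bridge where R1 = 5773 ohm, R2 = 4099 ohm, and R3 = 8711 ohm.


At balance: R1*R4 = R2*R3, so R4 = R2*R3/R1.
R4 = 4099 * 8711 / 5773
R4 = 35706389 / 5773
R4 = 6185.07 ohm

6185.07 ohm


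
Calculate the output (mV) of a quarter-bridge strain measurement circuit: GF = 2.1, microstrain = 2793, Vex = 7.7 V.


Quarter bridge output: Vout = (GF * epsilon * Vex) / 4.
Vout = (2.1 * 2793e-6 * 7.7) / 4
Vout = 0.04516281 / 4 V
Vout = 0.0112907 V = 11.2907 mV

11.2907 mV


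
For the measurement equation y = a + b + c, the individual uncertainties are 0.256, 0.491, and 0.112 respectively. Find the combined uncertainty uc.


For a sum of independent quantities, uc = sqrt(u1^2 + u2^2 + u3^2).
uc = sqrt(0.256^2 + 0.491^2 + 0.112^2)
uc = sqrt(0.065536 + 0.241081 + 0.012544)
uc = 0.5649

0.5649


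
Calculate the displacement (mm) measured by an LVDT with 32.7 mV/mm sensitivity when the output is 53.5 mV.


Displacement = Vout / sensitivity.
d = 53.5 / 32.7
d = 1.636 mm

1.636 mm


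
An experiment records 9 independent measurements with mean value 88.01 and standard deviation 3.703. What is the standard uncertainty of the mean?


The standard uncertainty for Type A evaluation is u = s / sqrt(n).
u = 3.703 / sqrt(9)
u = 3.703 / 3.0
u = 1.2343

1.2343


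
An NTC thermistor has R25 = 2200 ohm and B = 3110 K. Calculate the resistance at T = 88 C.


NTC thermistor equation: Rt = R25 * exp(B * (1/T - 1/T25)).
T in Kelvin: 361.15 K, T25 = 298.15 K
1/T - 1/T25 = 1/361.15 - 1/298.15 = -0.00058508
B * (1/T - 1/T25) = 3110 * -0.00058508 = -1.8196
Rt = 2200 * exp(-1.8196) = 356.6 ohm

356.6 ohm


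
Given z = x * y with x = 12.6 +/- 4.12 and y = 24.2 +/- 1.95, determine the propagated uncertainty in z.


For a product z = x*y, the relative uncertainty is:
uz/z = sqrt((ux/x)^2 + (uy/y)^2)
Relative uncertainties: ux/x = 4.12/12.6 = 0.326984
uy/y = 1.95/24.2 = 0.080579
z = 12.6 * 24.2 = 304.9
uz = 304.9 * sqrt(0.326984^2 + 0.080579^2) = 102.687

102.687


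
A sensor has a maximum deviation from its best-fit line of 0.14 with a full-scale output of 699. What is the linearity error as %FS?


Linearity error = (max deviation / full scale) * 100%.
Linearity = (0.14 / 699) * 100
Linearity = 0.02 %FS

0.02 %FS


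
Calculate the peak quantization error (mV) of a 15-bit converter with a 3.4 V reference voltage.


The maximum quantization error is +/- LSB/2.
LSB = Vref / 2^n = 3.4 / 32768 = 0.00010376 V
Max error = LSB / 2 = 0.00010376 / 2 = 5.188e-05 V
Max error = 0.0519 mV

0.0519 mV


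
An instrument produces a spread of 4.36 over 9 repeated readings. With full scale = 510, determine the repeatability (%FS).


Repeatability = (spread / full scale) * 100%.
R = (4.36 / 510) * 100
R = 0.855 %FS

0.855 %FS


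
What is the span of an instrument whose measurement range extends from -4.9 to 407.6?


Span = upper range - lower range.
Span = 407.6 - (-4.9)
Span = 412.5

412.5


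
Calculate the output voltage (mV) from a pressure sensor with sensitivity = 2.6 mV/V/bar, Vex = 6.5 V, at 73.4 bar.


Output = sensitivity * Vex * P.
Vout = 2.6 * 6.5 * 73.4
Vout = 16.9 * 73.4
Vout = 1240.46 mV

1240.46 mV


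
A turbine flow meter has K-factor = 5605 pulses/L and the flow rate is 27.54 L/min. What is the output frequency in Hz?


Frequency = K * Q / 60 (converting L/min to L/s).
f = 5605 * 27.54 / 60
f = 154361.7 / 60
f = 2572.69 Hz

2572.69 Hz


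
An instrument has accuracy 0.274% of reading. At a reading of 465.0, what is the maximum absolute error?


Absolute error = (accuracy% / 100) * reading.
Error = (0.274 / 100) * 465.0
Error = 0.00274 * 465.0
Error = 1.2741

1.2741


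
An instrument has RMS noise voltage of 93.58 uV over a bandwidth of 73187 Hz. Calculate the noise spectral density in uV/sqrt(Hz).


Noise spectral density = Vrms / sqrt(BW).
NSD = 93.58 / sqrt(73187)
NSD = 93.58 / 270.531
NSD = 0.3459 uV/sqrt(Hz)

0.3459 uV/sqrt(Hz)


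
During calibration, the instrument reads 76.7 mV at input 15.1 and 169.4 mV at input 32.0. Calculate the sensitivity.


Sensitivity = (y2 - y1) / (x2 - x1).
S = (169.4 - 76.7) / (32.0 - 15.1)
S = 92.7 / 16.9
S = 5.4852 mV/unit

5.4852 mV/unit


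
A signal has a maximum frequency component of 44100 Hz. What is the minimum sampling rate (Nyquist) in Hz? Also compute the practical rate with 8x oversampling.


By Nyquist theorem, fs_min = 2 * fmax.
fs_min = 2 * 44100 = 88200 Hz
Practical rate = 8 * fs_min = 8 * 88200 = 705600 Hz

fs_min = 88200 Hz, fs_practical = 705600 Hz


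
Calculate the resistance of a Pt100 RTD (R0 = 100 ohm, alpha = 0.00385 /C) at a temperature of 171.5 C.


The RTD equation: Rt = R0 * (1 + alpha * T).
Rt = 100 * (1 + 0.00385 * 171.5)
Rt = 100 * (1 + 0.660275)
Rt = 100 * 1.660275
Rt = 166.028 ohm

166.028 ohm


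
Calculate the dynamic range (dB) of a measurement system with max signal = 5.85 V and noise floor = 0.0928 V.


Dynamic range = 20 * log10(Vmax / Vnoise).
DR = 20 * log10(5.85 / 0.0928)
DR = 20 * log10(63.04)
DR = 35.99 dB

35.99 dB


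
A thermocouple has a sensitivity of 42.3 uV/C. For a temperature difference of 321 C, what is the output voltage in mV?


The thermocouple output V = sensitivity * dT.
V = 42.3 uV/C * 321 C
V = 13578.3 uV
V = 13.578 mV

13.578 mV


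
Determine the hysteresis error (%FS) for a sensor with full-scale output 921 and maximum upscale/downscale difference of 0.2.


Hysteresis = (max difference / full scale) * 100%.
H = (0.2 / 921) * 100
H = 0.022 %FS

0.022 %FS


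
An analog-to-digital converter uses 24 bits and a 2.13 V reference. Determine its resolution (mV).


The resolution (LSB) of an ADC is Vref / 2^n.
LSB = 2.13 / 2^24
LSB = 2.13 / 16777216
LSB = 1.3e-07 V = 0.00012696 mV

0.00012696 mV


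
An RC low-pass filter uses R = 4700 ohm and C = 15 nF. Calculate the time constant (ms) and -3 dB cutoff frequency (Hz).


Time constant: tau = R * C.
tau = 4700 * 1.50e-08 = 7.05e-05 s
tau = 0.0705 ms
Cutoff frequency: fc = 1 / (2*pi*R*C).
fc = 1 / (2*pi*7.05e-05) = 2257.52 Hz

tau = 0.0705 ms, fc = 2257.52 Hz


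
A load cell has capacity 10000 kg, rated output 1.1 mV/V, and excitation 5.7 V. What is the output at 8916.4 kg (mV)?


Vout = rated_output * Vex * (load / capacity).
Vout = 1.1 * 5.7 * (8916.4 / 10000)
Vout = 1.1 * 5.7 * 0.89164
Vout = 5.591 mV

5.591 mV


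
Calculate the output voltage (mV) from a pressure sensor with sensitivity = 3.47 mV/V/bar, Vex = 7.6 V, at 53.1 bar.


Output = sensitivity * Vex * P.
Vout = 3.47 * 7.6 * 53.1
Vout = 26.372 * 53.1
Vout = 1400.35 mV

1400.35 mV


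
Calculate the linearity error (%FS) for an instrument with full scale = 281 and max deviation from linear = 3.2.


Linearity error = (max deviation / full scale) * 100%.
Linearity = (3.2 / 281) * 100
Linearity = 1.139 %FS

1.139 %FS


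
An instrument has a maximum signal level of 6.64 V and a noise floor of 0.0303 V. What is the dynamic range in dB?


Dynamic range = 20 * log10(Vmax / Vnoise).
DR = 20 * log10(6.64 / 0.0303)
DR = 20 * log10(219.14)
DR = 46.81 dB

46.81 dB


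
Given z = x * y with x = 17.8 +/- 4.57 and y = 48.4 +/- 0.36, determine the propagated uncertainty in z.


For a product z = x*y, the relative uncertainty is:
uz/z = sqrt((ux/x)^2 + (uy/y)^2)
Relative uncertainties: ux/x = 4.57/17.8 = 0.256742
uy/y = 0.36/48.4 = 0.007438
z = 17.8 * 48.4 = 861.5
uz = 861.5 * sqrt(0.256742^2 + 0.007438^2) = 221.281

221.281


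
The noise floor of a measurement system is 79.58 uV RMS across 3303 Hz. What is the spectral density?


Noise spectral density = Vrms / sqrt(BW).
NSD = 79.58 / sqrt(3303)
NSD = 79.58 / 57.4717
NSD = 1.3847 uV/sqrt(Hz)

1.3847 uV/sqrt(Hz)


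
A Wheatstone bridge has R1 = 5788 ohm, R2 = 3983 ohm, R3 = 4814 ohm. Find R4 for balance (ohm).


At balance: R1*R4 = R2*R3, so R4 = R2*R3/R1.
R4 = 3983 * 4814 / 5788
R4 = 19174162 / 5788
R4 = 3312.74 ohm

3312.74 ohm
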